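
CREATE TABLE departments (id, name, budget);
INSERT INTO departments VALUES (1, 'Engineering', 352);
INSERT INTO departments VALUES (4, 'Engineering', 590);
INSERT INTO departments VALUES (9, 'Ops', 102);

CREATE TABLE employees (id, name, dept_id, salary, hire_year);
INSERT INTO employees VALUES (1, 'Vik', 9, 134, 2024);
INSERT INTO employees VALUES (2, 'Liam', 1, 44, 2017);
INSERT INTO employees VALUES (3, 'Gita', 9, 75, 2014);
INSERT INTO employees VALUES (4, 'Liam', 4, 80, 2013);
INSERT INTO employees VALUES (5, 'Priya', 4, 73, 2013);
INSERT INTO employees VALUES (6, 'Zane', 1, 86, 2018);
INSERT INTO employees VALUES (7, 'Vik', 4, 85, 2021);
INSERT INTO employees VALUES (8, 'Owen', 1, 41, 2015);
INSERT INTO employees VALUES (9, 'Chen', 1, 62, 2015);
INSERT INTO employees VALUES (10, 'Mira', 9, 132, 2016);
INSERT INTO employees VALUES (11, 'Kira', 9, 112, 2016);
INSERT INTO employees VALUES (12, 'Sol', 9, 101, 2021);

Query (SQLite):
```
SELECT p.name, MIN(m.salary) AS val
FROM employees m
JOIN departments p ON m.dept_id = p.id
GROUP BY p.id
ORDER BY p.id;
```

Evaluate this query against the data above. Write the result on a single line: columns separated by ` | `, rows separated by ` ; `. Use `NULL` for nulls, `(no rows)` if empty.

Join each employees row to its departments via dept_id.
Group joined rows by departments.id; compute MIN(m.salary) per group.
  1: ids {2, 6, 8, 9} → MIN(m.salary)=41
  4: ids {4, 5, 7} → MIN(m.salary)=73
  9: ids {1, 3, 10, 11, 12} → MIN(m.salary)=75

Engineering | 41 ; Engineering | 73 ; Ops | 75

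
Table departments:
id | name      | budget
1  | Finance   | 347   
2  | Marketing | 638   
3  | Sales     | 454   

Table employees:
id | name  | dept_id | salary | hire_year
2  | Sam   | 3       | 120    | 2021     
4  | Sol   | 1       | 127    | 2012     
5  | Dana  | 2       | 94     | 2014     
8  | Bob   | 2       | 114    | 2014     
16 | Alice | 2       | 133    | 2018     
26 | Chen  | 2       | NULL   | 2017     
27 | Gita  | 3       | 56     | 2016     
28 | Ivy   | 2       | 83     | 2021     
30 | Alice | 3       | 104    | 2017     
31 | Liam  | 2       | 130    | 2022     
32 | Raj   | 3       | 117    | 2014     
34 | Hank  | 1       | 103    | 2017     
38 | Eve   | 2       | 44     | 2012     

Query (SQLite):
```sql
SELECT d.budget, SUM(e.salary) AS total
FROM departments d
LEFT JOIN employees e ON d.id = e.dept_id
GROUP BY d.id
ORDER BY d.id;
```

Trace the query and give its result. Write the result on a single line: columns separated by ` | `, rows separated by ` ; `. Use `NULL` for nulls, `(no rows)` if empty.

LEFT JOIN keeps every departments row; unmatched ones get NULL for employees columns.
Group by departments.id and compute SUM(e.salary). SUM over an all-NULL group is NULL.
  1: ids {4, 34} → SUM(e.salary)=230
  2: ids {5, 8, 16, 26, 28, 31, 38} → SUM(e.salary)=598
  3: ids {2, 27, 30, 32} → SUM(e.salary)=397

347 | 230 ; 638 | 598 ; 454 | 397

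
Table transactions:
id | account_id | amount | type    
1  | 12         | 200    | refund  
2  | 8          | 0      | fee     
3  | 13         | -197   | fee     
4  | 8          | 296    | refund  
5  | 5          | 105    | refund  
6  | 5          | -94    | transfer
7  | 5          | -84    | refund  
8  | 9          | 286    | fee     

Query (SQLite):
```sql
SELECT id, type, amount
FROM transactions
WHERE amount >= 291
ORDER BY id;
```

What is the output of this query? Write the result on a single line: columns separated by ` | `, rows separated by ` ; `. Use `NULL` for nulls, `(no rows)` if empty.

4 | refund | 296

amount >= 291: ids {4}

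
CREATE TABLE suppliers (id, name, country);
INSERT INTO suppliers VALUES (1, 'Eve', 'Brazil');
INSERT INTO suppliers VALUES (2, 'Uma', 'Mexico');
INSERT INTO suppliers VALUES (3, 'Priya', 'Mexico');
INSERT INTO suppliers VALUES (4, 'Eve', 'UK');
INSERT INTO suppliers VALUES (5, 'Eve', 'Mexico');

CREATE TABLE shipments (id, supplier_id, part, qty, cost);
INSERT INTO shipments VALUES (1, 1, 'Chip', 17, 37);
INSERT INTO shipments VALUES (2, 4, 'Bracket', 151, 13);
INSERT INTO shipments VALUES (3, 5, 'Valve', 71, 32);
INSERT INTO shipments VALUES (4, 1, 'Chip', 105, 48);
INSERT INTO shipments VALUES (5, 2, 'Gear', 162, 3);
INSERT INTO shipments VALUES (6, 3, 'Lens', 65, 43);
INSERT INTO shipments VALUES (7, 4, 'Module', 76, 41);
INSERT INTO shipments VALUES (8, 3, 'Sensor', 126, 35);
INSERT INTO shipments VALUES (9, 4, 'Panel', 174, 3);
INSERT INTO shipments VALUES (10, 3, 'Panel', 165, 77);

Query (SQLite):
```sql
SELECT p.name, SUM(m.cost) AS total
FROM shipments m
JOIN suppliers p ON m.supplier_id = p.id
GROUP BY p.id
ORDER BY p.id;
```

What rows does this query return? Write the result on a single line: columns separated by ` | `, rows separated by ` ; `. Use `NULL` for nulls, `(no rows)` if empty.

Eve | 85 ; Uma | 3 ; Priya | 155 ; Eve | 57 ; Eve | 32

Join each shipments row to its suppliers via supplier_id.
Group joined rows by suppliers.id; compute SUM(m.cost) per group.
  1: ids {1, 4} → SUM(m.cost)=85
  2: ids {5} → SUM(m.cost)=3
  3: ids {6, 8, 10} → SUM(m.cost)=155
  4: ids {2, 7, 9} → SUM(m.cost)=57
  5: ids {3} → SUM(m.cost)=32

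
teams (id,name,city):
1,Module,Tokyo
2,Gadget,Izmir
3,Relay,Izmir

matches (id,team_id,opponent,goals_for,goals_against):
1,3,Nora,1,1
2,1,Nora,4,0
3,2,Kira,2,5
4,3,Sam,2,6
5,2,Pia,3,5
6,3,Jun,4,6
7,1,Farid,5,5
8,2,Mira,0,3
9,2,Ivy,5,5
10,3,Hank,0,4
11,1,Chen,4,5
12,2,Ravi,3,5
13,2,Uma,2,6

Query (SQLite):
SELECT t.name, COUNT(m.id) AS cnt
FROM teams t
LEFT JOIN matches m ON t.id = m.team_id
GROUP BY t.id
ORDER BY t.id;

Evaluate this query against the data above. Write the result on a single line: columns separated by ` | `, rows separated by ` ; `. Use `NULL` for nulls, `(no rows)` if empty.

Module | 3 ; Gadget | 6 ; Relay | 4

LEFT JOIN keeps every teams row; unmatched ones get NULL for matches columns.
Group by teams.id and compute COUNT(m.id). COUNT(col) of an all-NULL group is 0.
  1: ids {2, 7, 11} → COUNT(m.id)=3
  2: ids {3, 5, 8, 9, 12, 13} → COUNT(m.id)=6
  3: ids {1, 4, 6, 10} → COUNT(m.id)=4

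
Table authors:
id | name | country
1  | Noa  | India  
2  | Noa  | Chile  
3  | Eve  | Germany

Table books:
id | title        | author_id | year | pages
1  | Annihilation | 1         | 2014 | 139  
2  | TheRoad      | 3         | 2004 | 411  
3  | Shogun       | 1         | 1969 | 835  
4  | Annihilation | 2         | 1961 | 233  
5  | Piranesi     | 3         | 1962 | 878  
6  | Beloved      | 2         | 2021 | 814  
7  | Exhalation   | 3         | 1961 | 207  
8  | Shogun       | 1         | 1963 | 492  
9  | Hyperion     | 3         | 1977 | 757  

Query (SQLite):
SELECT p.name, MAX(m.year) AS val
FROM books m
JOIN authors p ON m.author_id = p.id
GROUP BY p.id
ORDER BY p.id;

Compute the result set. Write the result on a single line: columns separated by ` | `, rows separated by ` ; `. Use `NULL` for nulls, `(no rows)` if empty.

Join each books row to its authors via author_id.
Group joined rows by authors.id; compute MAX(m.year) per group.
  1: ids {1, 3, 8} → MAX(m.year)=2014
  2: ids {4, 6} → MAX(m.year)=2021
  3: ids {2, 5, 7, 9} → MAX(m.year)=2004

Noa | 2014 ; Noa | 2021 ; Eve | 2004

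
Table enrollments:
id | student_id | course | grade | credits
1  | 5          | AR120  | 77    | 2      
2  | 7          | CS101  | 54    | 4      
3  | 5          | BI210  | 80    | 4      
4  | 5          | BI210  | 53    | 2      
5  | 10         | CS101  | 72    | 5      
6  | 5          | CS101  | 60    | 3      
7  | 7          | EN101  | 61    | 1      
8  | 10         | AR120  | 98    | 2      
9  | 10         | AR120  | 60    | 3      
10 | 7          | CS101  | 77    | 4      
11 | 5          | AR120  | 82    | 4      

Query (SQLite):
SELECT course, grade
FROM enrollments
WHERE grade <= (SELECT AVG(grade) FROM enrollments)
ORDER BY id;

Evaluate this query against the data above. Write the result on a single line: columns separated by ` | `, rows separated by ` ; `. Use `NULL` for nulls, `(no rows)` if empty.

CS101 | 54 ; BI210 | 53 ; CS101 | 60 ; EN101 | 61 ; AR120 | 60

Scalar subquery: AVG(grade) over all enrollments rows = 70.363636 (≈; comparison uses full precision).
Keep rows where grade <= that value.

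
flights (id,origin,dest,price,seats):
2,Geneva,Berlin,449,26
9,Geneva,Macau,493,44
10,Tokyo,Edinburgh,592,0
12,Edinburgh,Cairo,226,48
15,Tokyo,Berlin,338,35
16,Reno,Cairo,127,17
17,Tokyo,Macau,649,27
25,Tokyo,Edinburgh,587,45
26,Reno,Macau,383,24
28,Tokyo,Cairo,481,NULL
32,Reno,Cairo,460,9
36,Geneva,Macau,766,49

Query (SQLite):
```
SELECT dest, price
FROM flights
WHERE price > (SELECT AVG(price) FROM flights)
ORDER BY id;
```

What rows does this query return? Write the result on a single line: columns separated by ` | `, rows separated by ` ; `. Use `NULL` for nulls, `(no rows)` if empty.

Macau | 493 ; Edinburgh | 592 ; Macau | 649 ; Edinburgh | 587 ; Cairo | 481 ; Macau | 766

Scalar subquery: AVG(price) over all flights rows = 462.583333 (≈; comparison uses full precision).
Keep rows where price > that value.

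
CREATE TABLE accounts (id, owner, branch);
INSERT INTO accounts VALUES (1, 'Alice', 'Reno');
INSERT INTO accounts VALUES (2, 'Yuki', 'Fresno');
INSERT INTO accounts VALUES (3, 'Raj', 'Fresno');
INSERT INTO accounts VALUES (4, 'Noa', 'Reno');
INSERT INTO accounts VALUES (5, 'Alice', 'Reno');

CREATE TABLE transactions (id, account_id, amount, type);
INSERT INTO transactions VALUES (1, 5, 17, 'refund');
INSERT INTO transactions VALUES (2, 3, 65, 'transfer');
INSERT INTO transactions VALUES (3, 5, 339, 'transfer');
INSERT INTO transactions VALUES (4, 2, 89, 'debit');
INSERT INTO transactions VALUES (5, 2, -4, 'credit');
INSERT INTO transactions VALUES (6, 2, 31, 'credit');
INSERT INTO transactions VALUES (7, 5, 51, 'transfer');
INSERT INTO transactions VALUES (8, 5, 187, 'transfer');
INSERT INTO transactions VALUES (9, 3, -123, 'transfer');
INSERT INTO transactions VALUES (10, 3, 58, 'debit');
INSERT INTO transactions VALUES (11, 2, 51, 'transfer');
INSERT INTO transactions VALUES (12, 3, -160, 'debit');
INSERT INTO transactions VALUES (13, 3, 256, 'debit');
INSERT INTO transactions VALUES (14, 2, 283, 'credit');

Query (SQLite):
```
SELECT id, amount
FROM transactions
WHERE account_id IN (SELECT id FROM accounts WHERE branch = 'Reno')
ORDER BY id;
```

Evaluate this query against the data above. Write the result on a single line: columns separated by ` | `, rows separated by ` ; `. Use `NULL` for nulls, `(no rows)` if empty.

1 | 17 ; 3 | 339 ; 7 | 51 ; 8 | 187

Inner query: accounts.id where branch = 'Reno'.
Outer: keep transactions rows whose account_id is in that set.
Inner query → {1, 4, 5}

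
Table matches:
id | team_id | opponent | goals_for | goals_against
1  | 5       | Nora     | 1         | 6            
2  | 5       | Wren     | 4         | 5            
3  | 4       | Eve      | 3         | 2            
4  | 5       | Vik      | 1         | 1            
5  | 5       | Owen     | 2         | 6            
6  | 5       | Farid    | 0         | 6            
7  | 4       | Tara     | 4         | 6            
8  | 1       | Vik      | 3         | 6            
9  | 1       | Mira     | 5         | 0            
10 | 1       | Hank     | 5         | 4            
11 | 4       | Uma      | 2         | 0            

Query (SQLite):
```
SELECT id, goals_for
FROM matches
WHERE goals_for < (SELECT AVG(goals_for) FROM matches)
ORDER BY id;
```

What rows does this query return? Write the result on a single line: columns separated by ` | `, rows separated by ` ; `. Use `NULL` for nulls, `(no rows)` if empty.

Scalar subquery: AVG(goals_for) over all matches rows = 2.727273 (≈; comparison uses full precision).
Keep rows where goals_for < that value.

1 | 1 ; 4 | 1 ; 5 | 2 ; 6 | 0 ; 11 | 2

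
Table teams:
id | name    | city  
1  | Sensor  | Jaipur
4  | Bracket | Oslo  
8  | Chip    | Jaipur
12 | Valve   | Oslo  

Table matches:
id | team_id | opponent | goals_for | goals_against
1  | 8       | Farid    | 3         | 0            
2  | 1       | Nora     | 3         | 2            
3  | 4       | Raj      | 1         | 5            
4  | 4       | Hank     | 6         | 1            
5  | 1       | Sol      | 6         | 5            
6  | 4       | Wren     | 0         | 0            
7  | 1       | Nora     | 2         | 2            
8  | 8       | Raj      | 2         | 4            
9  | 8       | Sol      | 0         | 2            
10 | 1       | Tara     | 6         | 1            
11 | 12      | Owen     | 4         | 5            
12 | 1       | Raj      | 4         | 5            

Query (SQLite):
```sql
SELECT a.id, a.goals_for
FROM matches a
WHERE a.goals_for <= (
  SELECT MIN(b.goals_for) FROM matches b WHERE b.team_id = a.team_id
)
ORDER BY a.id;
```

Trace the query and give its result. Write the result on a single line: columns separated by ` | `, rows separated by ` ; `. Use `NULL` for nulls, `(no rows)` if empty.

For each matches row a, compute MIN(goals_for) over rows sharing a.team_id.
Keep row a if a.goals_for <= that per-group MIN.
  team_id=1: MIN(goals_for) = 2
  team_id=4: MIN(goals_for) = 0
  team_id=8: MIN(goals_for) = 0
  team_id=12: MIN(goals_for) = 4

6 | 0 ; 7 | 2 ; 9 | 0 ; 11 | 4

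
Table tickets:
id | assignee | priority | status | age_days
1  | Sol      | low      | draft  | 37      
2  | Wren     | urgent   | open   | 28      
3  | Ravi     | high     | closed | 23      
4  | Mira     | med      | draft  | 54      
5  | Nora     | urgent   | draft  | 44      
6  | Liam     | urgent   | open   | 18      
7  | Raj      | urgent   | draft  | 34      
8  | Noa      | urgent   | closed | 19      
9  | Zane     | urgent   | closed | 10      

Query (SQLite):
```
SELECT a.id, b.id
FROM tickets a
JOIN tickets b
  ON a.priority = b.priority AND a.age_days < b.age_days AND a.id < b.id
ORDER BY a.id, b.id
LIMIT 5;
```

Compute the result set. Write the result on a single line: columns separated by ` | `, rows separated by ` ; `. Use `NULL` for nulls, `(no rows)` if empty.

Pairs (a,b) with same priority, a.age_days < b.age_days, a.id < b.id.
priority groups: high:{3} low:{1} med:{4} urgent:{2,5,6,7,8,9}
Ordered by (a.id, b.id); first 5.

2 | 5 ; 2 | 7 ; 6 | 7 ; 6 | 8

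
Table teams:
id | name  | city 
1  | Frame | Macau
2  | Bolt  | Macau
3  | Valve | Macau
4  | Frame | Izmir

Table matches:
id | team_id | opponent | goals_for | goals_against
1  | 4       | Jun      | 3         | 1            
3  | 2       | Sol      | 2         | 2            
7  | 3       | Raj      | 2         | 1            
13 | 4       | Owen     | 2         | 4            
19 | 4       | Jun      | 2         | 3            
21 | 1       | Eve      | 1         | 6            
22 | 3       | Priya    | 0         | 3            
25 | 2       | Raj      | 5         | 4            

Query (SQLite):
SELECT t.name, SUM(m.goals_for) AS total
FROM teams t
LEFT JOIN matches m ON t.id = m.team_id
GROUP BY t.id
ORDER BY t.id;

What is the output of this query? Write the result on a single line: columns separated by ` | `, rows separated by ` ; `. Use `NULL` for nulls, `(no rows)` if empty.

LEFT JOIN keeps every teams row; unmatched ones get NULL for matches columns.
Group by teams.id and compute SUM(m.goals_for). SUM over an all-NULL group is NULL.
  1: ids {21} → SUM(m.goals_for)=1
  2: ids {3, 25} → SUM(m.goals_for)=7
  3: ids {7, 22} → SUM(m.goals_for)=2
  4: ids {1, 13, 19} → SUM(m.goals_for)=7

Frame | 1 ; Bolt | 7 ; Valve | 2 ; Frame | 7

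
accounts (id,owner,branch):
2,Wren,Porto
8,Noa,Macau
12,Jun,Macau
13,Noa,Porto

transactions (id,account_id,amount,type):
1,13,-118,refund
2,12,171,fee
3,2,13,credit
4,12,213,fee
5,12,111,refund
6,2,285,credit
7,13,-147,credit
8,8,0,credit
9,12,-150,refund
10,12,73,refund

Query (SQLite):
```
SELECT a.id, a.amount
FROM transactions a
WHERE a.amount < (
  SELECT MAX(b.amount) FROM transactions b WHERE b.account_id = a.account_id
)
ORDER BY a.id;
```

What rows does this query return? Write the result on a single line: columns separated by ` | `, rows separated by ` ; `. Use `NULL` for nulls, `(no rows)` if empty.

For each transactions row a, compute MAX(amount) over rows sharing a.account_id.
Keep row a if a.amount < that per-group MAX.
  account_id=2: MAX(amount) = 285
  account_id=8: MAX(amount) = 0
  account_id=12: MAX(amount) = 213
  account_id=13: MAX(amount) = -118

2 | 171 ; 3 | 13 ; 5 | 111 ; 7 | -147 ; 9 | -150 ; 10 | 73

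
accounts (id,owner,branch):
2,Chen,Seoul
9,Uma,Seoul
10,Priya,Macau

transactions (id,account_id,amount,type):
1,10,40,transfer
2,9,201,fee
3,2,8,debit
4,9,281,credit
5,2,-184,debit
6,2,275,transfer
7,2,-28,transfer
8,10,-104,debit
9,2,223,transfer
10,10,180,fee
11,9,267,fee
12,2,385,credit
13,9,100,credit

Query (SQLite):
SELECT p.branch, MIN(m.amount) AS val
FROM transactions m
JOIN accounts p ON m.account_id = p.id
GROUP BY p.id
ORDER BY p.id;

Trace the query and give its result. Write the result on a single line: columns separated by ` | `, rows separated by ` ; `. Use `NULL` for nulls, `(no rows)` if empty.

Join each transactions row to its accounts via account_id.
Group joined rows by accounts.id; compute MIN(m.amount) per group.
  2: ids {3, 5, 6, 7, 9, 12} → MIN(m.amount)=-184
  9: ids {2, 4, 11, 13} → MIN(m.amount)=100
  10: ids {1, 8, 10} → MIN(m.amount)=-104

Seoul | -184 ; Seoul | 100 ; Macau | -104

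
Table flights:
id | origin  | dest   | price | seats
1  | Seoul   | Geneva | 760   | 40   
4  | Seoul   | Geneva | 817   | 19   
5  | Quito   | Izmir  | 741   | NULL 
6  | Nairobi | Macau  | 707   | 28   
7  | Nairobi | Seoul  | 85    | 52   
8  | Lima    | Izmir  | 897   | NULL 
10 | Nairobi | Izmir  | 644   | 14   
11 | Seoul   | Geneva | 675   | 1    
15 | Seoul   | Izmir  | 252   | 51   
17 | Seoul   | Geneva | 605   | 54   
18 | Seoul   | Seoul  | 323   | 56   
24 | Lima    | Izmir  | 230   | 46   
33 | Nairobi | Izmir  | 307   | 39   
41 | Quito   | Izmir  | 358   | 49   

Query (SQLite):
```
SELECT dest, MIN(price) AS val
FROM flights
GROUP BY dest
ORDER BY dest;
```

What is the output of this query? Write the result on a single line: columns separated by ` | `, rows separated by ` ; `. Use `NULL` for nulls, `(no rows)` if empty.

Partition flights by dest; compute MIN(price) within each group.
  Geneva: ids {1, 4, 11, 17} → MIN(price)=605
  Izmir: ids {5, 8, 10, 15, 24, 33, 41} → MIN(price)=230
  Macau: ids {6} → MIN(price)=707
  Seoul: ids {7, 18} → MIN(price)=85

Geneva | 605 ; Izmir | 230 ; Macau | 707 ; Seoul | 85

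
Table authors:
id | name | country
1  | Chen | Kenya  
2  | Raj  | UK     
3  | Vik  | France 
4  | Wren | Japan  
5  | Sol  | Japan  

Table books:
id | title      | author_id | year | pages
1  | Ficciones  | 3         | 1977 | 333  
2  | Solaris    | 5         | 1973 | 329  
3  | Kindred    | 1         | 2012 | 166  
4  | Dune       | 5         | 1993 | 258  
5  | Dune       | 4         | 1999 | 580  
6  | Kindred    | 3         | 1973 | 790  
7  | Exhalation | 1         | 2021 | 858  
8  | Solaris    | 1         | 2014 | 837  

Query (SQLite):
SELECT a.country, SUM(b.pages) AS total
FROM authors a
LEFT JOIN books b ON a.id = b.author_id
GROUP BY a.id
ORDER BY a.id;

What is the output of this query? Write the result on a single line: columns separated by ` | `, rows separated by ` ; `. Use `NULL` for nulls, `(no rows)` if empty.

LEFT JOIN keeps every authors row; unmatched ones get NULL for books columns.
Group by authors.id and compute SUM(b.pages). SUM over an all-NULL group is NULL.
  1: ids {3, 7, 8} → SUM(b.pages)=1861
  2: ids {—} → SUM(b.pages)=NULL
  3: ids {1, 6} → SUM(b.pages)=1123
  4: ids {5} → SUM(b.pages)=580
  5: ids {2, 4} → SUM(b.pages)=587

Kenya | 1861 ; UK | NULL ; France | 1123 ; Japan | 580 ; Japan | 587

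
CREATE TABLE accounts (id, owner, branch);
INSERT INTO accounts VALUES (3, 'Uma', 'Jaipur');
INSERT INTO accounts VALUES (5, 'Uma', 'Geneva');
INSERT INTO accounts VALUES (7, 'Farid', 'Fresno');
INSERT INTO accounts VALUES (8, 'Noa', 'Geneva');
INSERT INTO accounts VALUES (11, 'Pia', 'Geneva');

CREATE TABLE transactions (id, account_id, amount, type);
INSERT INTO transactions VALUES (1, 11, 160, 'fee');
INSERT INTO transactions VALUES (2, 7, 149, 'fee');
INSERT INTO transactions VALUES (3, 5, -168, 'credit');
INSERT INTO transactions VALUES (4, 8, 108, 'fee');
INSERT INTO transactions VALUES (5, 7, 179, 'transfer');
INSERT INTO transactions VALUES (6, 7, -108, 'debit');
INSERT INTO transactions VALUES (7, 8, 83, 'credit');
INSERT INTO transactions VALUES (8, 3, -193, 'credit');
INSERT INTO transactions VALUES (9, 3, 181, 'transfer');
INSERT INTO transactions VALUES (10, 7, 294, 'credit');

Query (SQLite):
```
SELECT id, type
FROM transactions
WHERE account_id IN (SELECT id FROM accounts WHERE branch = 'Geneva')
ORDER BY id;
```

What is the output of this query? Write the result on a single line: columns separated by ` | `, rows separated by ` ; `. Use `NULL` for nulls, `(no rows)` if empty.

1 | fee ; 3 | credit ; 4 | fee ; 7 | credit

Inner query: accounts.id where branch = 'Geneva'.
Outer: keep transactions rows whose account_id is in that set.
Inner query → {5, 8, 11}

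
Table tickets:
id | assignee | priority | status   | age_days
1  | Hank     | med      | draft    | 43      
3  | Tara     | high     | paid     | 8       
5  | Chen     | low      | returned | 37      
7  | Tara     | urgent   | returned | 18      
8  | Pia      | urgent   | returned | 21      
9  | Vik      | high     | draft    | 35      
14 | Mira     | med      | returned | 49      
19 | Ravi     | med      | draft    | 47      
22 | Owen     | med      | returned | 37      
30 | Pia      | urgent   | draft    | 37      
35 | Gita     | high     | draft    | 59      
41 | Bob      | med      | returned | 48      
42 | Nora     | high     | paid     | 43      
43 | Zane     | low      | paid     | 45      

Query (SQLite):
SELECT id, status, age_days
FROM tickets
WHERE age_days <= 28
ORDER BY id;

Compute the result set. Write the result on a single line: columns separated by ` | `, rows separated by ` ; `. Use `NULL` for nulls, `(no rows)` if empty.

3 | paid | 8 ; 7 | returned | 18 ; 8 | returned | 21

age_days <= 28: ids {3, 7, 8}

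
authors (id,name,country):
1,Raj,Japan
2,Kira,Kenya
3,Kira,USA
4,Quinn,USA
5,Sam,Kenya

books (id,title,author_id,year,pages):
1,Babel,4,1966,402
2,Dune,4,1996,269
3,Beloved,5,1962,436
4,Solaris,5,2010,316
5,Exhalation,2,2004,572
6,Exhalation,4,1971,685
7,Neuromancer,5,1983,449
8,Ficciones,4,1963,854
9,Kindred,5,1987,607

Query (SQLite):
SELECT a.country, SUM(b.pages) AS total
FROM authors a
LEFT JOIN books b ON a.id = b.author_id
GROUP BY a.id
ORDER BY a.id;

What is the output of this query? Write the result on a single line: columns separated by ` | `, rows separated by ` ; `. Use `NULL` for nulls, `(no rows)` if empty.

Japan | NULL ; Kenya | 572 ; USA | NULL ; USA | 2210 ; Kenya | 1808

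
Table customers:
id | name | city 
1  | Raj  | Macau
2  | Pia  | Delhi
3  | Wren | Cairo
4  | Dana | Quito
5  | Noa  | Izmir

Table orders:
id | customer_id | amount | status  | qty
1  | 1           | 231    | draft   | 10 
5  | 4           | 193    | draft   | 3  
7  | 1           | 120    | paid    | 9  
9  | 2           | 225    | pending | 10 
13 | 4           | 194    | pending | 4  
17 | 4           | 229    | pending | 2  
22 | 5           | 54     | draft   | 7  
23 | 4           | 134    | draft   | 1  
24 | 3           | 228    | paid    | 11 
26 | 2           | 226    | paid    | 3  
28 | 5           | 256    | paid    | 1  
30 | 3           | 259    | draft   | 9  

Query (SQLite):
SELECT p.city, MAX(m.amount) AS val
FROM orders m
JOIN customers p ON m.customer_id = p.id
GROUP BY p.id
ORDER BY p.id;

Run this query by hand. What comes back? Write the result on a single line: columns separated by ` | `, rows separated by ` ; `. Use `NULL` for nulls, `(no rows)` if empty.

Macau | 231 ; Delhi | 226 ; Cairo | 259 ; Quito | 229 ; Izmir | 256

Join each orders row to its customers via customer_id.
Group joined rows by customers.id; compute MAX(m.amount) per group.
  1: ids {1, 7} → MAX(m.amount)=231
  2: ids {9, 26} → MAX(m.amount)=226
  3: ids {24, 30} → MAX(m.amount)=259
  4: ids {5, 13, 17, 23} → MAX(m.amount)=229
  5: ids {22, 28} → MAX(m.amount)=256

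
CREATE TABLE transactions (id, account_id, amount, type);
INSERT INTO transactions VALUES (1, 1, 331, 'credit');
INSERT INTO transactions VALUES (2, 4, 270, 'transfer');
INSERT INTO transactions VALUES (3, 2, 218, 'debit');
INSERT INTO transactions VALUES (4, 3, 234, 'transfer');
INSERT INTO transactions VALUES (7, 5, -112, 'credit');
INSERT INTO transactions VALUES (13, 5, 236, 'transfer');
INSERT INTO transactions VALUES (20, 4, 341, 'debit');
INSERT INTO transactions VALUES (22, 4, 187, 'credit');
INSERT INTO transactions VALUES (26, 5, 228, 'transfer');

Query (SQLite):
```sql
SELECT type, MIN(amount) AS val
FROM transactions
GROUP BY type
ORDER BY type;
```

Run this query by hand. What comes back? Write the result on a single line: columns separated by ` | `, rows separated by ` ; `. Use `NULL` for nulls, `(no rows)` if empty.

Partition transactions by type; compute MIN(amount) within each group.
  credit: ids {1, 7, 22} → MIN(amount)=-112
  debit: ids {3, 20} → MIN(amount)=218
  transfer: ids {2, 4, 13, 26} → MIN(amount)=228

credit | -112 ; debit | 218 ; transfer | 228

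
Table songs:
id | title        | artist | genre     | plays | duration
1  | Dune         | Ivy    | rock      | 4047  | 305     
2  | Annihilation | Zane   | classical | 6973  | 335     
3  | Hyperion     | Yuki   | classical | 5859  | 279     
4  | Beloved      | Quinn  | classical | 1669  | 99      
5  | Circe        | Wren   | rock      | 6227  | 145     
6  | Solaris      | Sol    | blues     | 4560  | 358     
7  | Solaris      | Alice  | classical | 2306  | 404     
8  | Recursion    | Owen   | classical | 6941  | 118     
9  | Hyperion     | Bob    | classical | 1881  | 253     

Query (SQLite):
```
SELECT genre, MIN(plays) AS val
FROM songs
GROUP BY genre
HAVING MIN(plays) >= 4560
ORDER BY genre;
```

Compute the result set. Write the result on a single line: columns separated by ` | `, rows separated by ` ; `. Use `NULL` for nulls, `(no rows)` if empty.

blues | 4560

Partition songs by genre; compute MIN(plays) within each group.
HAVING: keep groups where MIN(plays) >= 4560.
  blues: ids {6} → MIN(plays)=4560
  classical: ids {2, 3, 4, 7, 8, 9} → MIN(plays)=1669
  rock: ids {1, 5} → MIN(plays)=4047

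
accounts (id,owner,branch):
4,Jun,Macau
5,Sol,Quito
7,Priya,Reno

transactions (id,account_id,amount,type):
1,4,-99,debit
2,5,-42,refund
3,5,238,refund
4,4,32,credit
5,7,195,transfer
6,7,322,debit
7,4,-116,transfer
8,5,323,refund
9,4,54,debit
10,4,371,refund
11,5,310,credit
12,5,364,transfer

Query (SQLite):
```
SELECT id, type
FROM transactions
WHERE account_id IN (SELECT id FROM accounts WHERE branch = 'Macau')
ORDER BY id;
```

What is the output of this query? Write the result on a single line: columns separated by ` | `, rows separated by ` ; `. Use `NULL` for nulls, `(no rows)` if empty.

1 | debit ; 4 | credit ; 7 | transfer ; 9 | debit ; 10 | refund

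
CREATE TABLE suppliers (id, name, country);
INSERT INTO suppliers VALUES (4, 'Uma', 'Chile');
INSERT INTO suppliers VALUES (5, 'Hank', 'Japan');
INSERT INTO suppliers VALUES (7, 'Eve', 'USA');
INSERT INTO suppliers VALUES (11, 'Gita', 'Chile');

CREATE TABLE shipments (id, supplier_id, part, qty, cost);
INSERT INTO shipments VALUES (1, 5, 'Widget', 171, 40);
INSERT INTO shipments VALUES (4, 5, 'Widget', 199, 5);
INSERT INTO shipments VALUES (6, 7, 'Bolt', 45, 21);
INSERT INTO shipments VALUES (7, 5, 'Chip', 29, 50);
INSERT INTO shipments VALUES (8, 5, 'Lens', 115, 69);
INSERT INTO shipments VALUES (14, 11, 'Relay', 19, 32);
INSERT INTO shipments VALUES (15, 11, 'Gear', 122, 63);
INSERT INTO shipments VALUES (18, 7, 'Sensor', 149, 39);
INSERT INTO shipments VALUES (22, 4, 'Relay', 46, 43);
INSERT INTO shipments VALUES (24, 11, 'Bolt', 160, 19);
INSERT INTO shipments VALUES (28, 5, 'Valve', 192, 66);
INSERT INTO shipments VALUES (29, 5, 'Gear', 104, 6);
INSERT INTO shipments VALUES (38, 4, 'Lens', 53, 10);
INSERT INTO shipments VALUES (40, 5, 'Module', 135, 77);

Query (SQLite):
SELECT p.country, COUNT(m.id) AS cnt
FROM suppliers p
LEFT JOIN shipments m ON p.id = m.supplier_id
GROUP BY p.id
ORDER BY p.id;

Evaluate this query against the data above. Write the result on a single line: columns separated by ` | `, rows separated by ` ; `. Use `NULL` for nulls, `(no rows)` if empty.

LEFT JOIN keeps every suppliers row; unmatched ones get NULL for shipments columns.
Group by suppliers.id and compute COUNT(m.id). COUNT(col) of an all-NULL group is 0.
  4: ids {22, 38} → COUNT(m.id)=2
  5: ids {1, 4, 7, 8, 28, 29, 40} → COUNT(m.id)=7
  7: ids {6, 18} → COUNT(m.id)=2
  11: ids {14, 15, 24} → COUNT(m.id)=3

Chile | 2 ; Japan | 7 ; USA | 2 ; Chile | 3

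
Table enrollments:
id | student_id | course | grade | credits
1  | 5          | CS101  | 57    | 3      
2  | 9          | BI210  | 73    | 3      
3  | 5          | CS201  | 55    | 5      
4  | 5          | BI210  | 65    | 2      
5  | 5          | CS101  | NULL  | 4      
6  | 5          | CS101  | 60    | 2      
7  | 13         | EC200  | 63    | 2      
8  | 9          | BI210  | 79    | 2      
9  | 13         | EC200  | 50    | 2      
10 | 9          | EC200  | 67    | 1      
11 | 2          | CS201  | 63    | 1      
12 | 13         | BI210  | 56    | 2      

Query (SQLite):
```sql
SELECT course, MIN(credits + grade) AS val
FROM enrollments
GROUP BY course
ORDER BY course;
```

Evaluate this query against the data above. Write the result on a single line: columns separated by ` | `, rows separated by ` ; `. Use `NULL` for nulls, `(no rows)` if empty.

BI210 | 58 ; CS101 | 60 ; CS201 | 60 ; EC200 | 52

For each row compute credits + grade.
Group by course; take MIN of the expression per group.
  BI210: ids {2, 4, 8, 12} → MIN(credits + grade)=58
  CS101: ids {1, 5, 6} → MIN(credits + grade)=60
  CS201: ids {3, 11} → MIN(credits + grade)=60
  EC200: ids {7, 9, 10} → MIN(credits + grade)=52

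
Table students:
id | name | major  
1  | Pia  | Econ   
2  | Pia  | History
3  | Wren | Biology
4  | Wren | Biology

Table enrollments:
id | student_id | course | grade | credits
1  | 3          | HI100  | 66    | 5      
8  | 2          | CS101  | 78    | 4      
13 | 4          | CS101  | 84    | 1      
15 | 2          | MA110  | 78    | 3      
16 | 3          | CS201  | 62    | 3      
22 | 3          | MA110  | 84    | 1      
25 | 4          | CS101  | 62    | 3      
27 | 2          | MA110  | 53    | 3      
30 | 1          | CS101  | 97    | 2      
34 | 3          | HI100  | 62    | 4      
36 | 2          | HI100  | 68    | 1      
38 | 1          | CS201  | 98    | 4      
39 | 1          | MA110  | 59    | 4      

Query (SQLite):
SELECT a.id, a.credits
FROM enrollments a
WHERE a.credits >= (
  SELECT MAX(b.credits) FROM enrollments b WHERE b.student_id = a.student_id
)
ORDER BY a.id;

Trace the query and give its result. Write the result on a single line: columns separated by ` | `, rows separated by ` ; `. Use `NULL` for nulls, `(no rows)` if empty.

1 | 5 ; 8 | 4 ; 25 | 3 ; 38 | 4 ; 39 | 4

For each enrollments row a, compute MAX(credits) over rows sharing a.student_id.
Keep row a if a.credits >= that per-group MAX.
  student_id=1: MAX(credits) = 4
  student_id=2: MAX(credits) = 4
  student_id=3: MAX(credits) = 5
  student_id=4: MAX(credits) = 3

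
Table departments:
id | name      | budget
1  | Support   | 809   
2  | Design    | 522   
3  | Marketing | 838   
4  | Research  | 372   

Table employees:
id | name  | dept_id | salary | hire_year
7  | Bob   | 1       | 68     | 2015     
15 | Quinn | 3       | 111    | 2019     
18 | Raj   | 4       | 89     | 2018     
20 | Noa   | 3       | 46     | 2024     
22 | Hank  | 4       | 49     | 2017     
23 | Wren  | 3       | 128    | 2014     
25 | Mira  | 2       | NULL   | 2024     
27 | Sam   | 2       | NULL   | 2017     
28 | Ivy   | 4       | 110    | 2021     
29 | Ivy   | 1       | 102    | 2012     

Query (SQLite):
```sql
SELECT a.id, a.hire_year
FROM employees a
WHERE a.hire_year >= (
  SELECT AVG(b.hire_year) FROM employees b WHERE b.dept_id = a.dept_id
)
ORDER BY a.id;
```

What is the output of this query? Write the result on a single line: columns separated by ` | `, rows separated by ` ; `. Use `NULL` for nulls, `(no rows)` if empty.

7 | 2015 ; 15 | 2019 ; 20 | 2024 ; 25 | 2024 ; 28 | 2021

For each employees row a, compute AVG(hire_year) over rows sharing a.dept_id.
Keep row a if a.hire_year >= that per-group AVG.
  dept_id=1: AVG(hire_year) = 2013.5
  dept_id=2: AVG(hire_year) = 2020.5
  dept_id=3: AVG(hire_year) = 2019.0
  dept_id=4: AVG(hire_year) = 2018.666667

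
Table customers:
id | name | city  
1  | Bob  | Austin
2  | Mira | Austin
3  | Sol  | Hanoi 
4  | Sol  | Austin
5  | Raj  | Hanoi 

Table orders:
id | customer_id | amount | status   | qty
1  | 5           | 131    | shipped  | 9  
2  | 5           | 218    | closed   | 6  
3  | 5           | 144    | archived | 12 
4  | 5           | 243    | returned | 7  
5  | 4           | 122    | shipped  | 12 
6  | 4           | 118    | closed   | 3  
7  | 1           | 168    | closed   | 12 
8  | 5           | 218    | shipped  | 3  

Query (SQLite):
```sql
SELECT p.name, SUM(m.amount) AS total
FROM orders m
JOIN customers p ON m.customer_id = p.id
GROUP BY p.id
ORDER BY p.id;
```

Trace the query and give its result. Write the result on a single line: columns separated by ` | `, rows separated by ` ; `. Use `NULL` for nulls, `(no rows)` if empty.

Join each orders row to its customers via customer_id.
Group joined rows by customers.id; compute SUM(m.amount) per group.
  1: ids {7} → SUM(m.amount)=168
  4: ids {5, 6} → SUM(m.amount)=240
  5: ids {1, 2, 3, 4, 8} → SUM(m.amount)=954

Bob | 168 ; Sol | 240 ; Raj | 954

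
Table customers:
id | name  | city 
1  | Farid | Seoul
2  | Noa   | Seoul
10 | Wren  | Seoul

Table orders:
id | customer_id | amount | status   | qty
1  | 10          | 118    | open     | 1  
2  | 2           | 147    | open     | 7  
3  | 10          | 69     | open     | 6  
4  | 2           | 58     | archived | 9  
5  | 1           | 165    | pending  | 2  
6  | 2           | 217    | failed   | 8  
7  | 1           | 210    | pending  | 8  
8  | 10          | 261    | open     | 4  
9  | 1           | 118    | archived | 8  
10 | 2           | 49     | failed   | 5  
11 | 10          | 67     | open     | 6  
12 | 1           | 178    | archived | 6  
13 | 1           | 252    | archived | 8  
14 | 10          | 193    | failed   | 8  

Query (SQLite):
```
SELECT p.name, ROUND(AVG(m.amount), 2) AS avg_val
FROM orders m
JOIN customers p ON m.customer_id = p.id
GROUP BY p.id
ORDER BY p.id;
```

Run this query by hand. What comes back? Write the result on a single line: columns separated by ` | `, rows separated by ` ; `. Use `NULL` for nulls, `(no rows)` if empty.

Join each orders row to its customers via customer_id.
Group joined rows by customers.id; compute ROUND(AVG(m.amount), 2) per group.
  1: ids {5, 7, 9, 12, 13} → ROUND(AVG(m.amount), 2)=184.6
  2: ids {2, 4, 6, 10} → ROUND(AVG(m.amount), 2)=117.75
  10: ids {1, 3, 8, 11, 14} → ROUND(AVG(m.amount), 2)=141.6

Farid | 184.6 ; Noa | 117.75 ; Wren | 141.6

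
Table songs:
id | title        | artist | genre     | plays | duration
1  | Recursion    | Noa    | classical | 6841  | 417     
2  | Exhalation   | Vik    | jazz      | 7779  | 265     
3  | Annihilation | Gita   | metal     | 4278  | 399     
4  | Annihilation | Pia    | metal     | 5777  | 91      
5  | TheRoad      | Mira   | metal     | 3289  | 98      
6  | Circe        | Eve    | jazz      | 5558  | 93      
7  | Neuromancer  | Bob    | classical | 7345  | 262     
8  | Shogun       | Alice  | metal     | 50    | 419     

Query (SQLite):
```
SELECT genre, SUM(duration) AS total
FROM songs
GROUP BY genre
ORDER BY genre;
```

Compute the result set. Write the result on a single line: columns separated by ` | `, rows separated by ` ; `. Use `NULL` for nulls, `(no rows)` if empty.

Partition songs by genre; compute SUM(duration) within each group.
  classical: ids {1, 7} → SUM(duration)=679
  jazz: ids {2, 6} → SUM(duration)=358
  metal: ids {3, 4, 5, 8} → SUM(duration)=1007

classical | 679 ; jazz | 358 ; metal | 1007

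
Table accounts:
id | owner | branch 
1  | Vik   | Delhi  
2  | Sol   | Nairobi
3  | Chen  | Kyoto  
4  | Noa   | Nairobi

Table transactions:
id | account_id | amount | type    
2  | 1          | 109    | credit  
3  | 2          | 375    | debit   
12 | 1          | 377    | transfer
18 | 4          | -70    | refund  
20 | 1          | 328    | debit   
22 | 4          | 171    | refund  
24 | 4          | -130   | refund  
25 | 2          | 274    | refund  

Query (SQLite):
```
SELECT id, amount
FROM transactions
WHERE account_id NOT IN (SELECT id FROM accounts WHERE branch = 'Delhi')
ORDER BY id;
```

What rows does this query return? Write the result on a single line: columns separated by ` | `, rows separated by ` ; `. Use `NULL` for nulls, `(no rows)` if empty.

Inner query: accounts.id where branch = 'Delhi'.
Outer: keep transactions rows whose account_id is not in that set.
Inner query → {1}

3 | 375 ; 18 | -70 ; 22 | 171 ; 24 | -130 ; 25 | 274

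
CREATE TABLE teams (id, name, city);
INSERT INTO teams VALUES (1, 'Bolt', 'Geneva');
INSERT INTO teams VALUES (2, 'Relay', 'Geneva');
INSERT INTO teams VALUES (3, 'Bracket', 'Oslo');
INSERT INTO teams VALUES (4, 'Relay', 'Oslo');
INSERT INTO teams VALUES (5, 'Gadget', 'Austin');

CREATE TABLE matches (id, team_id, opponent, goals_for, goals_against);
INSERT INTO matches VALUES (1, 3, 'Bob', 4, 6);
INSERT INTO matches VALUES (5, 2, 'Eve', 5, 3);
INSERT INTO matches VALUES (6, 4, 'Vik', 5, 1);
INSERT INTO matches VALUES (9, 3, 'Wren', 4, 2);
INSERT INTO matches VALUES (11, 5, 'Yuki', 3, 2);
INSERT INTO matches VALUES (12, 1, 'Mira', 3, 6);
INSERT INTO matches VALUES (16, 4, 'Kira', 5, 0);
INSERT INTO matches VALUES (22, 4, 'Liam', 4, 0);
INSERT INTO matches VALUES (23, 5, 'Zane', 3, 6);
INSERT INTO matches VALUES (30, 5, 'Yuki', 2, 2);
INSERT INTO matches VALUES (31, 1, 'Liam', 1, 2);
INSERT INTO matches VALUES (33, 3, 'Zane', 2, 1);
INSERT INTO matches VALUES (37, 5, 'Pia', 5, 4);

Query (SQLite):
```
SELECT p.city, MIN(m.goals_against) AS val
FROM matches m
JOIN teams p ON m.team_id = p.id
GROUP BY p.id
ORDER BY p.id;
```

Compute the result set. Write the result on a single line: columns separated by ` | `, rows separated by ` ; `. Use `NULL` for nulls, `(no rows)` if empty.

Geneva | 2 ; Geneva | 3 ; Oslo | 1 ; Oslo | 0 ; Austin | 2

Join each matches row to its teams via team_id.
Group joined rows by teams.id; compute MIN(m.goals_against) per group.
  1: ids {12, 31} → MIN(m.goals_against)=2
  2: ids {5} → MIN(m.goals_against)=3
  3: ids {1, 9, 33} → MIN(m.goals_against)=1
  4: ids {6, 16, 22} → MIN(m.goals_against)=0
  5: ids {11, 23, 30, 37} → MIN(m.goals_against)=2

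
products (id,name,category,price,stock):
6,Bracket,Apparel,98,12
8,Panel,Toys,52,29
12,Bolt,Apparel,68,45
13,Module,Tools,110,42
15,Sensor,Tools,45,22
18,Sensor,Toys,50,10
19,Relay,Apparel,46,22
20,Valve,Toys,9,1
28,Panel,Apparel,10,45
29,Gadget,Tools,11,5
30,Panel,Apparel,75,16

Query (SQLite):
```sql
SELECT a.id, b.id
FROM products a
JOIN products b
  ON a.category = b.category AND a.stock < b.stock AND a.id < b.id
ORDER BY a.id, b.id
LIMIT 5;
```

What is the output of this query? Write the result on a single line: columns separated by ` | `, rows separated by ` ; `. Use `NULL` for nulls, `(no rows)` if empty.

6 | 12 ; 6 | 19 ; 6 | 28 ; 6 | 30 ; 19 | 28

Pairs (a,b) with same category, a.stock < b.stock, a.id < b.id.
category groups: Apparel:{6,12,19,28,30} Tools:{13,15,29} Toys:{8,18,20}
Ordered by (a.id, b.id); first 5.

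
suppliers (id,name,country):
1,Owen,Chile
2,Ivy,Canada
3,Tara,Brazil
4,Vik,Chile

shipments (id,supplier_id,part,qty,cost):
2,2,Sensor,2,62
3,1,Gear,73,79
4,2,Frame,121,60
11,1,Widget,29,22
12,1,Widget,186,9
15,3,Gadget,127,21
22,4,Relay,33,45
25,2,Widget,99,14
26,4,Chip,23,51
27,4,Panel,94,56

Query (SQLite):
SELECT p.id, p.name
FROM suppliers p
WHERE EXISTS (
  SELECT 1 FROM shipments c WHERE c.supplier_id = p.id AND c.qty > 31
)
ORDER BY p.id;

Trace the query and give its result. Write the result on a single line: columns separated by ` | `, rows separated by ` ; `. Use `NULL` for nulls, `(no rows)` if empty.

1 | Owen ; 2 | Ivy ; 3 | Tara ; 4 | Vik

For each suppliers row, check whether any shipments with matching supplier_id has qty > 31.
Keep rows where that is true.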